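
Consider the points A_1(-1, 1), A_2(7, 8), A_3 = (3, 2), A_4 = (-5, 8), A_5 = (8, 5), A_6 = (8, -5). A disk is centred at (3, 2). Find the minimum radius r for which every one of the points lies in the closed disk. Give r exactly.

10

The required radius is the distance from (3, 2) to the farthest point.
Squared distances: 17, 52, 0, 100, 34, 74.
Maximum is 100, attained at A_4.
r = √100 = 10.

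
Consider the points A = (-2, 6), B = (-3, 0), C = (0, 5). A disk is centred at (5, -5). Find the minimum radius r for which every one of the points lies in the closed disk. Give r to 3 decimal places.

13.038

The required radius is the distance from (5, -5) to the farthest point.
Squared distances: 170, 89, 125.
Maximum is 170, attained at A.
r = √170 ≈ 13.038.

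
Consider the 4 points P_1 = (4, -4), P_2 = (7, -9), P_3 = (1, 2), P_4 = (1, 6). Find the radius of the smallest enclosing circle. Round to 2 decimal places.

The minimum enclosing circle of a finite set is fixed by two of the points (as a diameter) or three (as a circumcircle).
The farthest pair is P_2–P_4 with squared distance 261. The circle on this segment as diameter has centre (4, -1.5) and r² = 261/4 = 65.25.
Check P_1: distance² to centre = 6.25 ≤ 65.25, so it lies inside.
All remaining points lie in this disk, and no smaller disk contains both endpoints, so this is the minimum enclosing circle.
r = √(65.25) ≈ 8.08.

8.08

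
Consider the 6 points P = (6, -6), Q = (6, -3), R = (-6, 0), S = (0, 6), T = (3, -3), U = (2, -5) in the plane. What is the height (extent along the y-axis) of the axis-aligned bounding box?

max y = 6, min y = -6, so height = 12.

12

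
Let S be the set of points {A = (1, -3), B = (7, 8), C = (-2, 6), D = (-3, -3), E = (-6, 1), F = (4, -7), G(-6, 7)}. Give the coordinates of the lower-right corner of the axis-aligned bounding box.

x-range [-6, 7], y-range [-7, 8].
The lower-right corner is (7, -7).

(7, -7)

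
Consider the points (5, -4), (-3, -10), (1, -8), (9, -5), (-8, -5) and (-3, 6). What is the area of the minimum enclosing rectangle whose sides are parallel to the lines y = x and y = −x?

195.5

In coordinates u = x + y, v = x − y the rectangle is axis-aligned; the map (x,y)→(u,v) scales areas by 2.
u-values: 1, -13, -7, 4, -13, 3; range = 4 − (-13) = 17.
v-values: 9, 7, 9, 14, -3, -9; range = 14 − (-9) = 23.
Area = (17 × 23) / 2 = 195.5.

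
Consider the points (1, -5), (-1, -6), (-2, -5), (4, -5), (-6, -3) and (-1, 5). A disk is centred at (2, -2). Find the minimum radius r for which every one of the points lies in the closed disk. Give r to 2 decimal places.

The required radius is the distance from (2, -2) to the farthest point.
Squared distances: 10, 25, 25, 13, 65, 58.
Maximum is 65, attained at (-6, -3).
r = √65 ≈ 8.06.

8.06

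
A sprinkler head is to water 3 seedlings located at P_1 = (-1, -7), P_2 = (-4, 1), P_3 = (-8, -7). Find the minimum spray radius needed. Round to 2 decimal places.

4.78

Side lengths²: P_1P_2² = 73, P_1P_3² = 49, P_2P_3² = 80.
Since P_2P_3² = 80 < 73 + 49 = 122, the triangle is acute, so the smallest enclosing circle is the circumcircle.
Circumcentre = (-4.5, -3.75), r² = 22.8125.
r = √(22.8125) ≈ 4.78.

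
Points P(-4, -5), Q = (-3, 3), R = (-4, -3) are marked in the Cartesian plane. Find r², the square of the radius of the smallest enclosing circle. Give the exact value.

Side lengths²: PQ² = 65, PR² = 4, QR² = 37.
Since PQ² = 65 ≥ 37 + 4 = 41, the angle opposite PQ is not acute, so the smallest enclosing circle has PQ as diameter.
Centre = midpoint of PQ = (-3.5, -1), r² = 65/4 = 16.25.

16.25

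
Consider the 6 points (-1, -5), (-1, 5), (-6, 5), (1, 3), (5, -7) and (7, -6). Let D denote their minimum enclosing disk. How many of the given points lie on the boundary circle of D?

2

By Welzl's lemma the MEC is supported by two points (diametrically opposite) or three points (on a circumcircle).
The farthest pair is (-6, 5)–(7, -6) with squared distance 290. The circle on this segment as diameter has centre (0.5, -0.5) and r² = 290/4 = 72.5.
Check (-1, -5): distance² to centre = 22.5 ≤ 72.5, so it lies inside.
All remaining points lie in this disk, and no smaller disk contains both endpoints, so this is the minimum enclosing circle.
The points at distance exactly r from the centre are (-6, 5), (7, -6) — 2 points.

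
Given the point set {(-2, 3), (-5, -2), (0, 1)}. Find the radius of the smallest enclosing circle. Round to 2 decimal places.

Call the three points A, B, C in the order given.
Side lengths²: AB² = 34, AC² = 8, BC² = 34.
Since BC² = 34 < 34 + 8 = 42, the triangle is acute, so the smallest enclosing circle is the circumcircle.
Circumcentre = (-2.875, 0.125), r² = 9.03125.
r = √(9.03125) ≈ 3.01.

3.01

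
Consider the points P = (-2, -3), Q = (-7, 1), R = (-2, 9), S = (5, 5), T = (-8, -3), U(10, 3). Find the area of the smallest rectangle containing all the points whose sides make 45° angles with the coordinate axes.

In coordinates u = x + y, v = x − y the rectangle is axis-aligned; the map (x,y)→(u,v) scales areas by 2.
u-values: -5, -6, 7, 10, -11, 13; range = 13 − (-11) = 24.
v-values: 1, -8, -11, 0, -5, 7; range = 7 − (-11) = 18.
Area = (24 × 18) / 2 = 216.

216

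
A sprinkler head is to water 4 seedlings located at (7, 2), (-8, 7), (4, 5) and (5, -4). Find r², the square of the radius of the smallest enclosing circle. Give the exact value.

The farthest pair is (-8, 7)–(5, -4) with squared distance 290. The circle on this segment as diameter has centre (-1.5, 1.5) and r² = 290/4 = 72.5.
Check (7, 2): distance² to centre = 72.5 ≤ 72.5, so it lies inside.
All remaining points lie in this disk, and no smaller disk contains both endpoints, so this is the minimum enclosing circle.

72.5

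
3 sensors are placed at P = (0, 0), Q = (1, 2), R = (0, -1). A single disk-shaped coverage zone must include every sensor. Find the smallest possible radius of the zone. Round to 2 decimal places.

Side lengths²: PQ² = 5, PR² = 1, QR² = 10.
Since QR² = 10 ≥ 5 + 1 = 6, the angle opposite QR is not acute, so the smallest enclosing circle has QR as diameter.
Centre = midpoint of QR = (0.5, 0.5), r² = 10/4 = 2.5.
r = √(2.5) ≈ 1.58.

1.58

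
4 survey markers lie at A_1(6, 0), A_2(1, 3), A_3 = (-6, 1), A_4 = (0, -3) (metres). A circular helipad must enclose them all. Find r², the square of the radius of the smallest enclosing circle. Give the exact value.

By Welzl's lemma the MEC is supported by two points (diametrically opposite) or three points (on a circumcircle).
The farthest pair is A_1–A_3 with squared distance 145. The circle on this segment as diameter has centre (0, 0.5) and r² = 145/4 = 36.25.
Check A_2: distance² to centre = 7.25 ≤ 36.25, so it lies inside.
All remaining points lie in this disk, and no smaller disk contains both endpoints, so this is the minimum enclosing circle.

36.25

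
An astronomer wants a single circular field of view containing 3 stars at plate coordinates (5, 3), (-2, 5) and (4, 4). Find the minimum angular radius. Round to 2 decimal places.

Call the three points A, B, C in the order given.
Side lengths²: AB² = 53, AC² = 2, BC² = 37.
Since AB² = 53 ≥ 37 + 2 = 39, the angle opposite AB is not acute, so the smallest enclosing circle has AB as diameter.
Centre = midpoint of AB = (1.5, 4), r² = 53/4 = 13.25.
r = √(13.25) ≈ 3.64.

3.64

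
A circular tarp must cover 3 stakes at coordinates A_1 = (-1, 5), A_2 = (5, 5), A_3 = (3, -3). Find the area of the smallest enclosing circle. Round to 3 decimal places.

Side lengths²: A_1A_2² = 36, A_1A_3² = 80, A_2A_3² = 68.
Since A_1A_3² = 80 < 68 + 36 = 104, the triangle is acute, so the smallest enclosing circle is the circumcircle.
Circumcentre = (2, 1.5), r² = 21.25.
Area = π·r² = π·21.25 ≈ 66.759.

66.759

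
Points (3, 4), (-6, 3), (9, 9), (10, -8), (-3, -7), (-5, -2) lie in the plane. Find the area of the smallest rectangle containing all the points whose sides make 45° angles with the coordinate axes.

In coordinates u = x + y, v = x − y the rectangle is axis-aligned; the map (x,y)→(u,v) scales areas by 2.
u-values: 7, -3, 18, 2, -10, -7; range = 18 − (-10) = 28.
v-values: -1, -9, 0, 18, 4, -3; range = 18 − (-9) = 27.
Area = (28 × 27) / 2 = 378.

378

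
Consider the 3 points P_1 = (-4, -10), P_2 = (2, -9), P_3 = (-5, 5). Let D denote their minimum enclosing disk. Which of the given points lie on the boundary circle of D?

Side lengths²: P_1P_2² = 37, P_1P_3² = 226, P_2P_3² = 245.
Since P_2P_3² = 245 < 226 + 37 = 263, the triangle is acute, so the smallest enclosing circle is the circumcircle.
Circumcentre = (-57/26, -61/26), r² = 20905/338.
The points at distance exactly r from the centre are P_1, P_2, P_3 — 3 points.

P_1, P_2, P_3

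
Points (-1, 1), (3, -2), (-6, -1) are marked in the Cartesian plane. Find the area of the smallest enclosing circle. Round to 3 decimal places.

64.403

Call the three points A, B, C in the order given.
Side lengths²: AB² = 25, AC² = 29, BC² = 82.
Since BC² = 82 ≥ 29 + 25 = 54, the angle opposite BC is not acute, so the smallest enclosing circle has BC as diameter.
Centre = midpoint of BC = (-1.5, -1.5), r² = 82/4 = 20.5.
Area = π·r² = π·20.5 ≈ 64.403.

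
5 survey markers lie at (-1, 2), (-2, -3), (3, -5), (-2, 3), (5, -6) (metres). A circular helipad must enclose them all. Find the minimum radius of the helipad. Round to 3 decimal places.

5.701

The minimum enclosing circle of a finite set is fixed by two of the points (as a diameter) or three (as a circumcircle).
The farthest pair is (-2, 3)–(5, -6) with squared distance 130. The circle on this segment as diameter has centre (1.5, -1.5) and r² = 130/4 = 32.5.
Check (-1, 2): distance² to centre = 18.5 ≤ 32.5, so it lies inside.
All remaining points lie in this disk, and no smaller disk contains both endpoints, so this is the minimum enclosing circle.
r = √(32.5) ≈ 5.701.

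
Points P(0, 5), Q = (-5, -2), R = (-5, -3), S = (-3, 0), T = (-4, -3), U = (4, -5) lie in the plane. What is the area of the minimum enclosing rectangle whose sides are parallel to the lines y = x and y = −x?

In coordinates u = x + y, v = x − y the rectangle is axis-aligned; the map (x,y)→(u,v) scales areas by 2.
u-values: 5, -7, -8, -3, -7, -1; range = 5 − (-8) = 13.
v-values: -5, -3, -2, -3, -1, 9; range = 9 − (-5) = 14.
Area = (13 × 14) / 2 = 91.

91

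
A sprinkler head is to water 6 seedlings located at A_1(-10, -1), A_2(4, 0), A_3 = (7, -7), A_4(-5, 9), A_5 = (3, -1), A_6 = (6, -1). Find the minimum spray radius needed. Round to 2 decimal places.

10.08

The minimum enclosing circle is determined by three boundary points: A_1, A_3, A_4.
Their circumcentre is (0, 0.25) with r² = 101.5625.
The farthest remaining point A_6 is at distance² 37.5625 ≤ 101.5625.
r = √(101.5625) ≈ 10.08.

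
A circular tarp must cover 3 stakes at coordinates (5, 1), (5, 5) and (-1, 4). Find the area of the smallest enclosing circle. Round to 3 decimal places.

36.325

Call the three points A, B, C in the order given.
Side lengths²: AB² = 16, AC² = 45, BC² = 37.
Since AC² = 45 < 37 + 16 = 53, the triangle is acute, so the smallest enclosing circle is the circumcircle.
Circumcentre = (2.25, 3), r² = 11.5625.
Area = π·r² = π·11.5625 ≈ 36.325.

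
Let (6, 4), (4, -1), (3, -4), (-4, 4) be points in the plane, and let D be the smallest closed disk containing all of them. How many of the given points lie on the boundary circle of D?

3

The minimum enclosing circle is determined by three boundary points: (6, 4), (3, -4), (-4, 4).
Their circumcentre is (1, 1.3125) with r² = 32.22265625.
The farthest remaining point (4, -1) is at distance² 14.34765625 ≤ 32.22265625.
The points at distance exactly r from the centre are (6, 4), (3, -4), (-4, 4) — 3 points.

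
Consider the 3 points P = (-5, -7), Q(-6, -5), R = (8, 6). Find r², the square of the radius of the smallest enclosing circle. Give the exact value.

Side lengths²: PQ² = 5, PR² = 338, QR² = 317.
Since PR² = 338 ≥ 317 + 5 = 322, the angle opposite PR is not acute, so the smallest enclosing circle has PR as diameter.
Centre = midpoint of PR = (1.5, -0.5), r² = 338/4 = 84.5.

84.5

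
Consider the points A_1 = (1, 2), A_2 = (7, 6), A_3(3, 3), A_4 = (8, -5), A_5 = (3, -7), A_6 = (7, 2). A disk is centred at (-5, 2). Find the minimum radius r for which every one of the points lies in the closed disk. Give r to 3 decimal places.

The required radius is the distance from (-5, 2) to the farthest point.
Squared distances: 36, 160, 65, 218, 145, 144.
Maximum is 218, attained at A_4.
r = √218 ≈ 14.765.

14.765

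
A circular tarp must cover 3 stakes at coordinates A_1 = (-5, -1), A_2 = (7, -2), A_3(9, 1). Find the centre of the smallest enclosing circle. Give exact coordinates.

(2, 0)

Side lengths²: A_1A_2² = 145, A_1A_3² = 200, A_2A_3² = 13.
Since A_1A_3² = 200 ≥ 145 + 13 = 158, the angle opposite A_1A_3 is not acute, so the smallest enclosing circle has A_1A_3 as diameter.
Centre = midpoint of A_1A_3 = (2, 0), r² = 200/4 = 50.
Centre = (2, 0).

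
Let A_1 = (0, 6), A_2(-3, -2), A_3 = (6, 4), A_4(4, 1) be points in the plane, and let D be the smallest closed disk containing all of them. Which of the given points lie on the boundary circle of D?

By Welzl's lemma the MEC is supported by two points (diametrically opposite) or three points (on a circumcircle).
The farthest pair is A_2–A_3 with squared distance 117. The circle on this segment as diameter has centre (1.5, 1) and r² = 117/4 = 29.25.
Check A_1: distance² to centre = 27.25 ≤ 29.25, so it lies inside.
All remaining points lie in this disk, and no smaller disk contains both endpoints, so this is the minimum enclosing circle.
The points at distance exactly r from the centre are A_2, A_3 — 2 points.

A_2, A_3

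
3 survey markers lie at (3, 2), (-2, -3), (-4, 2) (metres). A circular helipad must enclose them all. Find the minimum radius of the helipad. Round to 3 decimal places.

Call the three points A, B, C in the order given.
Side lengths²: AB² = 50, AC² = 49, BC² = 29.
Since AB² = 50 < 49 + 29 = 78, the triangle is acute, so the smallest enclosing circle is the circumcircle.
Circumcentre = (-0.5, 0.5), r² = 14.5.
r = √(14.5) ≈ 3.808.

3.808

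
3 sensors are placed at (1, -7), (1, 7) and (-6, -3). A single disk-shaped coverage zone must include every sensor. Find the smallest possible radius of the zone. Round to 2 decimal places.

7.03

Call the three points A, B, C in the order given.
Side lengths²: AB² = 196, AC² = 65, BC² = 149.
Since AB² = 196 < 149 + 65 = 214, the triangle is acute, so the smallest enclosing circle is the circumcircle.
Circumcentre = (5/14, 0), r² = 9685/196.
r = √(9685/196) ≈ 7.03.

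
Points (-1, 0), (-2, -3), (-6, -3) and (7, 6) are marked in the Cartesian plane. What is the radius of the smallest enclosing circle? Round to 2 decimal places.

By Welzl's lemma the MEC is supported by two points (diametrically opposite) or three points (on a circumcircle).
The farthest pair is (-6, -3)–(7, 6) with squared distance 250. The circle on this segment as diameter has centre (0.5, 1.5) and r² = 250/4 = 62.5.
Check (-1, 0): distance² to centre = 4.5 ≤ 62.5, so it lies inside.
All remaining points lie in this disk, and no smaller disk contains both endpoints, so this is the minimum enclosing circle.
r = √(62.5) ≈ 7.91.

7.91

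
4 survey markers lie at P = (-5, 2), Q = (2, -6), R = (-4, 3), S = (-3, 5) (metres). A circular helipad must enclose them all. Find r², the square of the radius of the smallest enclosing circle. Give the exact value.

36.5

By Welzl's lemma the MEC is supported by two points (diametrically opposite) or three points (on a circumcircle).
The farthest pair is Q–S with squared distance 146. The circle on this segment as diameter has centre (-0.5, -0.5) and r² = 146/4 = 36.5.
Check P: distance² to centre = 26.5 ≤ 36.5, so it lies inside.
All remaining points lie in this disk, and no smaller disk contains both endpoints, so this is the minimum enclosing circle.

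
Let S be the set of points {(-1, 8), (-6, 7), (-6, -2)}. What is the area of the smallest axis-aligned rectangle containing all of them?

x ranges over [-6, -1], width 5.
y ranges over [-2, 8], height 10.
Area = 5 × 10 = 50.

50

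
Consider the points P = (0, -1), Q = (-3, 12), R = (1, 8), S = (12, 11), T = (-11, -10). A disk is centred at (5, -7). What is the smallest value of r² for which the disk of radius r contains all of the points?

The required radius is the distance from (5, -7) to the farthest point.
Squared distances: 61, 425, 241, 373, 265.
Maximum is 425, attained at Q.

425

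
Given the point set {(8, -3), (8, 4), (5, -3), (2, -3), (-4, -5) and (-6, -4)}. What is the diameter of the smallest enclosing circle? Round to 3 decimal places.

A smallest enclosing disk is always determined by at most three of the input points on its boundary.
The farthest pair is (8, 4)–(-6, -4) with squared distance 260. The circle on this segment as diameter has centre (1, 0) and r² = 260/4 = 65.
Check (8, -3): distance² to centre = 58 ≤ 65, so it lies inside.
All remaining points lie in this disk, and no smaller disk contains both endpoints, so this is the minimum enclosing circle.
Diameter = 2r = 2√65 ≈ 16.125.

16.125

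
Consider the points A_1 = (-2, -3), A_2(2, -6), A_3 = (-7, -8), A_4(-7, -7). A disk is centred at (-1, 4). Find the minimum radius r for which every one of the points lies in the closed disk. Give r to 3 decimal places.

13.416

The required radius is the distance from (-1, 4) to the farthest point.
Squared distances: 50, 109, 180, 157.
Maximum is 180, attained at A_3.
r = √180 ≈ 13.416.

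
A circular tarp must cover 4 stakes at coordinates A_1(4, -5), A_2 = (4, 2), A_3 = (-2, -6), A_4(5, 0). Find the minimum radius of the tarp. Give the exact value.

The farthest pair is A_2–A_3 with squared distance 100. The circle on this segment as diameter has centre (1, -2) and r² = 100/4 = 25.
Check A_1: distance² to centre = 18 ≤ 25, so it lies inside.
All remaining points lie in this disk, and no smaller disk contains both endpoints, so this is the minimum enclosing circle.
r = √25 = 5.

5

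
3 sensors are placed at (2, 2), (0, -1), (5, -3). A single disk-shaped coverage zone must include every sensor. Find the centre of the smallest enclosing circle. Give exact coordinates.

Call the three points A, B, C in the order given.
Side lengths²: AB² = 13, AC² = 34, BC² = 29.
Since AC² = 34 < 29 + 13 = 42, the triangle is acute, so the smallest enclosing circle is the circumcircle.
Circumcentre = (113/38, -31/38), r² = 6409/722.
Centre = (113/38, -31/38).

(113/38, -31/38)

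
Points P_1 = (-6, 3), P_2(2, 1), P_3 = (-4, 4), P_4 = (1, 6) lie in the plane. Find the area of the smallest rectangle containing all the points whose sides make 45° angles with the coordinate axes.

50

In coordinates u = x + y, v = x − y the rectangle is axis-aligned; the map (x,y)→(u,v) scales areas by 2.
u-values: -3, 3, 0, 7; range = 7 − (-3) = 10.
v-values: -9, 1, -8, -5; range = 1 − (-9) = 10.
Area = (10 × 10) / 2 = 50.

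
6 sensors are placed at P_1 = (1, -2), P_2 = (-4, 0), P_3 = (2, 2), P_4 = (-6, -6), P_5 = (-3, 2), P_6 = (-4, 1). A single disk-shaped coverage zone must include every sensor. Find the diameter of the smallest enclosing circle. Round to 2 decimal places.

A smallest enclosing disk is always determined by at most three of the input points on its boundary.
The farthest pair is P_3–P_4 with squared distance 128. The circle on this segment as diameter has centre (-2, -2) and r² = 128/4 = 32.
Check P_1: distance² to centre = 9 ≤ 32, so it lies inside.
All remaining points lie in this disk, and no smaller disk contains both endpoints, so this is the minimum enclosing circle.
Diameter = 2r = 2√32 ≈ 11.31.

11.31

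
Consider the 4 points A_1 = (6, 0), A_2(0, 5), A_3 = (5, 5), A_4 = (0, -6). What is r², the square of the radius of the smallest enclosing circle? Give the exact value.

36.5

By Welzl's lemma the MEC is supported by two points (diametrically opposite) or three points (on a circumcircle).
The farthest pair is A_3–A_4 with squared distance 146. The circle on this segment as diameter has centre (2.5, -0.5) and r² = 146/4 = 36.5.
Check A_1: distance² to centre = 12.5 ≤ 36.5, so it lies inside.
All remaining points lie in this disk, and no smaller disk contains both endpoints, so this is the minimum enclosing circle.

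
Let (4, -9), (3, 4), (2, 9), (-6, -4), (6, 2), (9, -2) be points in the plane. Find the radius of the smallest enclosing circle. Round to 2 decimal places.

The minimum enclosing circle is determined by three boundary points: (4, -9), (2, 9), (-6, -4).
Their circumcentre is (75/34, -3/34) with r² = 47765/578.
The farthest remaining point (9, -2) is at distance² 28793/578 ≤ 47765/578.
r = √(47765/578) ≈ 9.09.

9.09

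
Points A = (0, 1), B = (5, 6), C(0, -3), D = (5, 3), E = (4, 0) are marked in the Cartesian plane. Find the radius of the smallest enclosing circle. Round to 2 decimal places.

5.15

A smallest enclosing disk is always determined by at most three of the input points on its boundary.
The farthest pair is B–C with squared distance 106. The circle on this segment as diameter has centre (2.5, 1.5) and r² = 106/4 = 26.5.
Check A: distance² to centre = 6.5 ≤ 26.5, so it lies inside.
All remaining points lie in this disk, and no smaller disk contains both endpoints, so this is the minimum enclosing circle.
r = √(26.5) ≈ 5.15.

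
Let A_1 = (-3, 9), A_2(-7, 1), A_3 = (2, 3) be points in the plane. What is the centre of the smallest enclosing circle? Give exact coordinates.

(-2.9375, 3.96875)

Side lengths²: A_1A_2² = 80, A_1A_3² = 61, A_2A_3² = 85.
Since A_2A_3² = 85 < 80 + 61 = 141, the triangle is acute, so the smallest enclosing circle is the circumcircle.
Circumcentre = (-2.9375, 3.96875), r² = 25.3173828125.
Centre = (-2.9375, 3.96875).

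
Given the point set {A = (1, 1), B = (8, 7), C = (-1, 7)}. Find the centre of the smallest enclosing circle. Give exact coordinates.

Side lengths²: AB² = 85, AC² = 40, BC² = 81.
Since AB² = 85 < 81 + 40 = 121, the triangle is acute, so the smallest enclosing circle is the circumcircle.
Circumcentre = (3.5, 31/6), r² = 425/18.
Centre = (3.5, 31/6).

(3.5, 31/6)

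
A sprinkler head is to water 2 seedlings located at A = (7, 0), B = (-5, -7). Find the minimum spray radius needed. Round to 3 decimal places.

6.946

The smallest circle enclosing two points has them as diameter endpoints.
Centre = midpoint = (1, -3.5); r² = |AB|²/4 = 193/4 = 48.25.
r = √(48.25) ≈ 6.946.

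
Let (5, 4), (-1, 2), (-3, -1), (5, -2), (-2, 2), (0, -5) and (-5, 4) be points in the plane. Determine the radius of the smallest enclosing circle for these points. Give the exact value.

53/9

By Welzl's lemma the MEC is supported by two points (diametrically opposite) or three points (on a circumcircle).
The minimum enclosing circle is determined by three boundary points: (5, 4), (0, -5), (-5, 4).
Their circumcentre is (0, 8/9) with r² = 2809/81.
The farthest remaining point (5, -2) is at distance² 2701/81 ≤ 2809/81.
r = √(2809/81) = 53/9.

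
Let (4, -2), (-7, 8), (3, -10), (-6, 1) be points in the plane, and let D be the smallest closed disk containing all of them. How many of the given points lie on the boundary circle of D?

2

A smallest enclosing disk is always determined by at most three of the input points on its boundary.
The farthest pair is (-7, 8)–(3, -10) with squared distance 424. The circle on this segment as diameter has centre (-2, -1) and r² = 424/4 = 106.
Check (4, -2): distance² to centre = 37 ≤ 106, so it lies inside.
All remaining points lie in this disk, and no smaller disk contains both endpoints, so this is the minimum enclosing circle.
The points at distance exactly r from the centre are (-7, 8), (3, -10) — 2 points.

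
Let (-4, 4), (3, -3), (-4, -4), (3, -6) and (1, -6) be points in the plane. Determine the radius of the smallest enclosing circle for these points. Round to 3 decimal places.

A smallest enclosing disk is always determined by at most three of the input points on its boundary.
The farthest pair is (-4, 4)–(3, -6) with squared distance 149. The circle on this segment as diameter has centre (-0.5, -1) and r² = 149/4 = 37.25.
Check (3, -3): distance² to centre = 16.25 ≤ 37.25, so it lies inside.
All remaining points lie in this disk, and no smaller disk contains both endpoints, so this is the minimum enclosing circle.
r = √(37.25) ≈ 6.103.

6.103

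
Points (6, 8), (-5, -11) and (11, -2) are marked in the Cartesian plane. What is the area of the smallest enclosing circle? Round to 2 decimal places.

Call the three points A, B, C in the order given.
Side lengths²: AB² = 482, AC² = 125, BC² = 337.
Since AB² = 482 ≥ 337 + 125 = 462, the angle opposite AB is not acute, so the smallest enclosing circle has AB as diameter.
Centre = midpoint of AB = (0.5, -1.5), r² = 482/4 = 120.5.
Area = π·r² = π·120.5 ≈ 378.56.

378.56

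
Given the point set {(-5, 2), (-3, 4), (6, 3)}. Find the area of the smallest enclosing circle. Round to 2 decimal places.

95.82

Call the three points A, B, C in the order given.
Side lengths²: AB² = 8, AC² = 122, BC² = 82.
Since AC² = 122 ≥ 82 + 8 = 90, the angle opposite AC is not acute, so the smallest enclosing circle has AC as diameter.
Centre = midpoint of AC = (0.5, 2.5), r² = 122/4 = 30.5.
Area = π·r² = π·30.5 ≈ 95.82.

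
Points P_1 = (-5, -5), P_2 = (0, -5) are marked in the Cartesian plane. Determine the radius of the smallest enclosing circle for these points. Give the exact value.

2.5

The smallest circle enclosing two points has them as diameter endpoints.
Centre = midpoint = (-2.5, -5); r² = |P_1P_2|²/4 = 25/4 = 6.25.
r = √(6.25) = 2.5.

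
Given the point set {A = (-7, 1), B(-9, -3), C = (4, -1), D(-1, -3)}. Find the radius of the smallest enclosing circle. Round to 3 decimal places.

The minimum enclosing circle of a finite set is fixed by two of the points (as a diameter) or three (as a circumcircle).
The farthest pair is B–C with squared distance 173. The circle on this segment as diameter has centre (-2.5, -2) and r² = 173/4 = 43.25.
Check A: distance² to centre = 29.25 ≤ 43.25, so it lies inside.
All remaining points lie in this disk, and no smaller disk contains both endpoints, so this is the minimum enclosing circle.
r = √(43.25) ≈ 6.576.

6.576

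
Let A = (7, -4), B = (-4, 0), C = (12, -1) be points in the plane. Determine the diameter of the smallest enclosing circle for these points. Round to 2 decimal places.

Side lengths²: AB² = 137, AC² = 34, BC² = 257.
Since BC² = 257 ≥ 137 + 34 = 171, the angle opposite BC is not acute, so the smallest enclosing circle has BC as diameter.
Centre = midpoint of BC = (4, -0.5), r² = 257/4 = 64.25.
Diameter = 2r = 2√(64.25) ≈ 16.03.

16.03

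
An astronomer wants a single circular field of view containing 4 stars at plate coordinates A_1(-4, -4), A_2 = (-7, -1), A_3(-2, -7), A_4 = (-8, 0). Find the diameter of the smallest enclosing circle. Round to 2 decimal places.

The minimum enclosing circle of a finite set is fixed by two of the points (as a diameter) or three (as a circumcircle).
The farthest pair is A_3–A_4 with squared distance 85. The circle on this segment as diameter has centre (-5, -3.5) and r² = 85/4 = 21.25.
Check A_1: distance² to centre = 1.25 ≤ 21.25, so it lies inside.
All remaining points lie in this disk, and no smaller disk contains both endpoints, so this is the minimum enclosing circle.
Diameter = 2r = 2√(21.25) ≈ 9.22.

9.22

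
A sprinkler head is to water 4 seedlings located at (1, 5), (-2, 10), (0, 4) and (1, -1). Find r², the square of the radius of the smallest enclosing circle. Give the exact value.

The minimum enclosing circle of a finite set is fixed by two of the points (as a diameter) or three (as a circumcircle).
The farthest pair is (-2, 10)–(1, -1) with squared distance 130. The circle on this segment as diameter has centre (-0.5, 4.5) and r² = 130/4 = 32.5.
Check (1, 5): distance² to centre = 2.5 ≤ 32.5, so it lies inside.
All remaining points lie in this disk, and no smaller disk contains both endpoints, so this is the minimum enclosing circle.

32.5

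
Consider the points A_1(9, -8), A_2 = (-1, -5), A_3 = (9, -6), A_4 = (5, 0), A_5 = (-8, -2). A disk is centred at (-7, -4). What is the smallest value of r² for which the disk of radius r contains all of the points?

The required radius is the distance from (-7, -4) to the farthest point.
Squared distances: 272, 37, 260, 160, 5.
Maximum is 272, attained at A_1.

272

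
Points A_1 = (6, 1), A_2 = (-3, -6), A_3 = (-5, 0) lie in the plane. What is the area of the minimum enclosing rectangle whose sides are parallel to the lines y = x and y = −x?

In coordinates u = x + y, v = x − y the rectangle is axis-aligned; the map (x,y)→(u,v) scales areas by 2.
u-values: 7, -9, -5; range = 7 − (-9) = 16.
v-values: 5, 3, -5; range = 5 − (-5) = 10.
Area = (16 × 10) / 2 = 80.

80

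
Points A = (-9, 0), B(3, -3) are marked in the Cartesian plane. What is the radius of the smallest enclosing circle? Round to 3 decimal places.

6.185

The smallest circle enclosing two points has them as diameter endpoints.
Centre = midpoint = (-3, -1.5); r² = |AB|²/4 = 153/4 = 38.25.
r = √(38.25) ≈ 6.185.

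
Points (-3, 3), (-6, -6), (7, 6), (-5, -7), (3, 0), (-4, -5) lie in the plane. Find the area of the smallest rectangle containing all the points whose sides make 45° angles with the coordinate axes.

In coordinates u = x + y, v = x − y the rectangle is axis-aligned; the map (x,y)→(u,v) scales areas by 2.
u-values: 0, -12, 13, -12, 3, -9; range = 13 − (-12) = 25.
v-values: -6, 0, 1, 2, 3, 1; range = 3 − (-6) = 9.
Area = (25 × 9) / 2 = 112.5.

112.5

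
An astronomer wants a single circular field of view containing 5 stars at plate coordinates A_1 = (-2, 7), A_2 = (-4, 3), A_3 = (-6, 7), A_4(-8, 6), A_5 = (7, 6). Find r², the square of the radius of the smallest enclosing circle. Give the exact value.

The minimum enclosing circle of a finite set is fixed by two of the points (as a diameter) or three (as a circumcircle).
The farthest pair is A_4–A_5 with squared distance 225. The circle on this segment as diameter has centre (-0.5, 6) and r² = 225/4 = 56.25.
Check A_1: distance² to centre = 3.25 ≤ 56.25, so it lies inside.
All remaining points lie in this disk, and no smaller disk contains both endpoints, so this is the minimum enclosing circle.

56.25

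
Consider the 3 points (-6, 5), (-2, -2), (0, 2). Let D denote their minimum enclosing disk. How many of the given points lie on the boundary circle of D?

3

Call the three points A, B, C in the order given.
Side lengths²: AB² = 65, AC² = 45, BC² = 20.
Since AB² = 65 ≥ 45 + 20 = 65, the angle opposite AB is not acute, so the smallest enclosing circle has AB as diameter.
Centre = midpoint of AB = (-4, 1.5), r² = 65/4 = 16.25.
The points at distance exactly r from the centre are (-6, 5), (-2, -2), (0, 2) — 3 points.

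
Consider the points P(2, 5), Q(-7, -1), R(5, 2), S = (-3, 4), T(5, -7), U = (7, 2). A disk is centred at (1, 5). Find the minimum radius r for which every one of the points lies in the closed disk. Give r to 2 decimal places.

12.65

The required radius is the distance from (1, 5) to the farthest point.
Squared distances: 1, 100, 25, 17, 160, 45.
Maximum is 160, attained at T.
r = √160 ≈ 12.65.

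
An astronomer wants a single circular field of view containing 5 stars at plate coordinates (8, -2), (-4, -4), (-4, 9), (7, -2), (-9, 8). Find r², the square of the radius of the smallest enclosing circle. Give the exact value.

97.25

The minimum enclosing circle of a finite set is fixed by two of the points (as a diameter) or three (as a circumcircle).
The farthest pair is (8, -2)–(-9, 8) with squared distance 389. The circle on this segment as diameter has centre (-0.5, 3) and r² = 389/4 = 97.25.
Check (-4, -4): distance² to centre = 61.25 ≤ 97.25, so it lies inside.
All remaining points lie in this disk, and no smaller disk contains both endpoints, so this is the minimum enclosing circle.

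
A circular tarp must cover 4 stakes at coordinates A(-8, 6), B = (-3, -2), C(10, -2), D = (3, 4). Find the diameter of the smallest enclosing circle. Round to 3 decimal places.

By Welzl's lemma the MEC is supported by two points (diametrically opposite) or three points (on a circumcircle).
The farthest pair is A–C with squared distance 388. The circle on this segment as diameter has centre (1, 2) and r² = 388/4 = 97.
Check B: distance² to centre = 32 ≤ 97, so it lies inside.
All remaining points lie in this disk, and no smaller disk contains both endpoints, so this is the minimum enclosing circle.
Diameter = 2r = 2√97 ≈ 19.698.

19.698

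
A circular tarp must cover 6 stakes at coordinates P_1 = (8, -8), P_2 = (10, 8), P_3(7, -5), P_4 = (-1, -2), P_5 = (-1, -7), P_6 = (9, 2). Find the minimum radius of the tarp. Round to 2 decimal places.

A smallest enclosing disk is always determined by at most three of the input points on its boundary.
The farthest pair is P_2–P_5 with squared distance 346. The circle on this segment as diameter has centre (4.5, 0.5) and r² = 346/4 = 86.5.
Check P_1: distance² to centre = 84.5 ≤ 86.5, so it lies inside.
All remaining points lie in this disk, and no smaller disk contains both endpoints, so this is the minimum enclosing circle.
r = √(86.5) ≈ 9.30.

9.30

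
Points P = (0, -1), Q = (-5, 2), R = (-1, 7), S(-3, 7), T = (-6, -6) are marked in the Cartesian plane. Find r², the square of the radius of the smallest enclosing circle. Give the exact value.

48.5

The minimum enclosing circle of a finite set is fixed by two of the points (as a diameter) or three (as a circumcircle).
The farthest pair is R–T with squared distance 194. The circle on this segment as diameter has centre (-3.5, 0.5) and r² = 194/4 = 48.5.
Check P: distance² to centre = 14.5 ≤ 48.5, so it lies inside.
All remaining points lie in this disk, and no smaller disk contains both endpoints, so this is the minimum enclosing circle.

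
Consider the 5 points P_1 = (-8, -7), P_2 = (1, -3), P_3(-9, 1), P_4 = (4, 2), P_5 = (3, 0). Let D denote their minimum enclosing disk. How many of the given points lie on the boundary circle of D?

By Welzl's lemma the MEC is supported by two points (diametrically opposite) or three points (on a circumcircle).
The minimum enclosing circle is determined by three boundary points: P_1, P_3, P_4.
Their circumcentre is (-31/14, -31/14) with r² = 5525/98.
The farthest remaining point P_5 is at distance² 3145/98 ≤ 5525/98.
The points at distance exactly r from the centre are P_1, P_3, P_4 — 3 points.

3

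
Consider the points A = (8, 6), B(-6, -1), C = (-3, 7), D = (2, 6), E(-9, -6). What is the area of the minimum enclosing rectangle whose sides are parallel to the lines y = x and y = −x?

In coordinates u = x + y, v = x − y the rectangle is axis-aligned; the map (x,y)→(u,v) scales areas by 2.
u-values: 14, -7, 4, 8, -15; range = 14 − (-15) = 29.
v-values: 2, -5, -10, -4, -3; range = 2 − (-10) = 12.
Area = (29 × 12) / 2 = 174.

174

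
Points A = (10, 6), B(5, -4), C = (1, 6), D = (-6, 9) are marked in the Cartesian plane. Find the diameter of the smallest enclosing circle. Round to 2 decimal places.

The minimum enclosing circle of a finite set is fixed by two of the points (as a diameter) or three (as a circumcircle).
The minimum enclosing circle is determined by three boundary points: A, B, D.
Their circumcentre is (19/14, 57/14) with r² = 7685/98.
The farthest remaining point C is at distance² 377/98 ≤ 7685/98.
Diameter = 2r = 2√(7685/98) ≈ 17.71.

17.71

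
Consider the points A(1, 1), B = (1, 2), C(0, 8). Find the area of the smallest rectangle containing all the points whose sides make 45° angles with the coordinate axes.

24

In coordinates u = x + y, v = x − y the rectangle is axis-aligned; the map (x,y)→(u,v) scales areas by 2.
u-values: 2, 3, 8; range = 8 − 2 = 6.
v-values: 0, -1, -8; range = 0 − (-8) = 8.
Area = (6 × 8) / 2 = 24.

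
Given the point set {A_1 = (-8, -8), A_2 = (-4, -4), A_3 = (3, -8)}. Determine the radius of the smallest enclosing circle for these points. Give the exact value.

5.5

Side lengths²: A_1A_2² = 32, A_1A_3² = 121, A_2A_3² = 65.
Since A_1A_3² = 121 ≥ 65 + 32 = 97, the angle opposite A_1A_3 is not acute, so the smallest enclosing circle has A_1A_3 as diameter.
Centre = midpoint of A_1A_3 = (-2.5, -8), r² = 121/4 = 30.25.
r = √(30.25) = 5.5.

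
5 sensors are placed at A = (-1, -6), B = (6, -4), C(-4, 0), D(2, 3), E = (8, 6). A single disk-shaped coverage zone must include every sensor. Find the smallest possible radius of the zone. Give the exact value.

By Welzl's lemma the MEC is supported by two points (diametrically opposite) or three points (on a circumcircle).
The farthest pair is A–E with squared distance 225. The circle on this segment as diameter has centre (3.5, 0) and r² = 225/4 = 56.25.
Check B: distance² to centre = 22.25 ≤ 56.25, so it lies inside.
All remaining points lie in this disk, and no smaller disk contains both endpoints, so this is the minimum enclosing circle.
r = √(56.25) = 7.5.

7.5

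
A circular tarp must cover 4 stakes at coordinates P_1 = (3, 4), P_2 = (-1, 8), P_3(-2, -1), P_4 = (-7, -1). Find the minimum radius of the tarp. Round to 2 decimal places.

By Welzl's lemma the MEC is supported by two points (diametrically opposite) or three points (on a circumcircle).
The minimum enclosing circle is determined by three boundary points: P_1, P_2, P_4.
Their circumcentre is (-2.5, 2.5) with r² = 32.5.
The farthest remaining point P_3 is at distance² 12.5 ≤ 32.5.
r = √(32.5) ≈ 5.70.

5.70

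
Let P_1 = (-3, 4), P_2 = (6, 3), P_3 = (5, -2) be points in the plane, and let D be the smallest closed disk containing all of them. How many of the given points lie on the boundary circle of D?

3

Side lengths²: P_1P_2² = 82, P_1P_3² = 100, P_2P_3² = 26.
Since P_1P_3² = 100 < 82 + 26 = 108, the triangle is acute, so the smallest enclosing circle is the circumcircle.
Circumcentre = (29/23, 31/23), r² = 13325/529.
The points at distance exactly r from the centre are P_1, P_2, P_3 — 3 points.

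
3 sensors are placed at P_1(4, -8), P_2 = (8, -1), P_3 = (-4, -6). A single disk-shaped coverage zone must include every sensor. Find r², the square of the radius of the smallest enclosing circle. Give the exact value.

Side lengths²: P_1P_2² = 65, P_1P_3² = 68, P_2P_3² = 169.
Since P_2P_3² = 169 ≥ 68 + 65 = 133, the angle opposite P_2P_3 is not acute, so the smallest enclosing circle has P_2P_3 as diameter.
Centre = midpoint of P_2P_3 = (2, -3.5), r² = 169/4 = 42.25.

42.25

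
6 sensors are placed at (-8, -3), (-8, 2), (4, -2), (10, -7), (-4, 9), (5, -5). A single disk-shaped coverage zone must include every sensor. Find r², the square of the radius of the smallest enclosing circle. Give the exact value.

96050/841

The minimum enclosing circle is determined by three boundary points: (-8, -3), (10, -7), (-4, 9).
Their circumcentre is (63/29, 8/29) with r² = 96050/841.
The farthest remaining point (-8, 2) is at distance² 89525/841 ≤ 96050/841.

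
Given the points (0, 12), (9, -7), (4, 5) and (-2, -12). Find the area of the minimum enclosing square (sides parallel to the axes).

576

The bounding box has width 11 and height 24.
An axis-aligned square enclosing the set must have side ≥ max(width, height).
So the minimum side is max(11, 24) = 24.
Area = 24² = 576.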